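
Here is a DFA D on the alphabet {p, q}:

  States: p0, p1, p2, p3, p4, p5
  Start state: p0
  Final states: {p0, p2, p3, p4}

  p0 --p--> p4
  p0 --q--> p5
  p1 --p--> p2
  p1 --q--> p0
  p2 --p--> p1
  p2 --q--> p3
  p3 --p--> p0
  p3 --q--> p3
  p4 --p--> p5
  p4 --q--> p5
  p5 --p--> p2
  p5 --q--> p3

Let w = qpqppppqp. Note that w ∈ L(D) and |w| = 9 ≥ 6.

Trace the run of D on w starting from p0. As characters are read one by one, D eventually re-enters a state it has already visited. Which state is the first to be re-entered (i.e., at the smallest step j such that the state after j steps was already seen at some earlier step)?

State sequence: p0 -q-> p5 -p-> p2 -q-> p3 -p-> p0 -p-> p4 -p-> p5 -p-> p2 -q-> p3 -p-> p0
First repeat at step 4: p0 was already visited.

The earliest repeat is at step j = 4: D is in p0, which it already visited at step i = 0.
Pumping length from the standard proof: p = 6 (the number of states). The repeated state found above gives |xy| = j ≤ 6 and |y| = j − i ≥ 1.

p0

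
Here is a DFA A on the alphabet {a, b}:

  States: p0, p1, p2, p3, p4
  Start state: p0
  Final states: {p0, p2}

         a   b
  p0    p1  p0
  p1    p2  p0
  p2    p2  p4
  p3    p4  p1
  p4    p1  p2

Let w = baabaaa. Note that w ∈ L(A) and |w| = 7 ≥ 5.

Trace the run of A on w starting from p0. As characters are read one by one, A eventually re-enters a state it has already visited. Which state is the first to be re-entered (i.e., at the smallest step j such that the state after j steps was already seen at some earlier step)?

p0

Run of A on w = b a a b a a a:
  step 0: p0  (start)
  step 1: p0  (read b: p0→p0)   ← first repeat (p0 seen earlier)
  step 2: p1  (read a: p0→p1)
  step 3: p2  (read a: p1→p2)
  step 4: p4  (read b: p2→p4)
  step 5: p1  (read a: p4→p1)
  step 6: p2  (read a: p1→p2)
  step 7: p2  (read a: p2→p2)

The earliest repeat is at step j = 1: A is in p0, which it already visited at step i = 0.
Pumping length from the standard proof: p = 5 (the number of states). The repeated state found above gives |xy| = j ≤ 5 and |y| = j − i ≥ 1.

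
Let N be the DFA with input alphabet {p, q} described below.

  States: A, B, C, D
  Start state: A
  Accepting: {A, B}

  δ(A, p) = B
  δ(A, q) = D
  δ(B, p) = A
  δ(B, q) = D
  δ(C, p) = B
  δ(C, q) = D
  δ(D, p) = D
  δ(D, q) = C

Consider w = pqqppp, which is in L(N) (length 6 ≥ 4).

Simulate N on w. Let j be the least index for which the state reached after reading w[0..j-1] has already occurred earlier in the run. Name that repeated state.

B

Run of N on w = p q q p p p:
  step 0: A  (start)
  step 1: B  (read p: A→B)
  step 2: D  (read q: B→D)
  step 3: C  (read q: D→C)
  step 4: B  (read p: C→B)   ← first repeat (B seen earlier)
  step 5: A  (read p: B→A)
  step 6: B  (read p: A→B)

The earliest repeat is at step j = 4: N is in B, which it already visited at step i = 1.
Pumping length from the standard proof: p = 4 (the number of states). The repeated state found above gives |xy| = j ≤ 4 and |y| = j − i ≥ 1.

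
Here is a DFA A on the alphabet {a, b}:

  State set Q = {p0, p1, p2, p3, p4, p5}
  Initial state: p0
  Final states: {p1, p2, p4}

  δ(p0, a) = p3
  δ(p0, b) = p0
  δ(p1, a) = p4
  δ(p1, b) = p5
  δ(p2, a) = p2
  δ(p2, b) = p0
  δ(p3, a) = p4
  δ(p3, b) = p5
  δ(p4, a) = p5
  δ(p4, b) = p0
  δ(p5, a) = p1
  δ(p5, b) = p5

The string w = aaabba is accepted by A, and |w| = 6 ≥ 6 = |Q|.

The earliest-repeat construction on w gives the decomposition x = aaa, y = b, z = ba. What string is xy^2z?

aaabbba

xy^2z = aaa·b·b·ba = aaabbba.
Reading y = b takes A from p5 back to p5, so after x·y·y the machine is still in p5, and z then leads to the accepting state p1. Hence aaabbba ∈ L(A).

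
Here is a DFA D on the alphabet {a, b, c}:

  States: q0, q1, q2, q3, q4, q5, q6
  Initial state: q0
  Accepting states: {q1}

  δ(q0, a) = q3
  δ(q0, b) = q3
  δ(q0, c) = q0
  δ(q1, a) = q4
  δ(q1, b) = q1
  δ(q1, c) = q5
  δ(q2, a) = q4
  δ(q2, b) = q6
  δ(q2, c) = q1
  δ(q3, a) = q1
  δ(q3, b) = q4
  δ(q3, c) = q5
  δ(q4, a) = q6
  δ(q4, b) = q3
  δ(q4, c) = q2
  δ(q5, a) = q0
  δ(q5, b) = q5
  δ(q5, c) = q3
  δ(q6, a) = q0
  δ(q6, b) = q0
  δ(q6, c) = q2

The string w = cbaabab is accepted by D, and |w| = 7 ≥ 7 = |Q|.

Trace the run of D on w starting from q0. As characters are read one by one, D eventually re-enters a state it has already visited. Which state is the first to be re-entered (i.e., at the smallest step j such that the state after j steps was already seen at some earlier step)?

q0

Run of D on w = c b a a b a b:
  step 0: q0  (start)
  step 1: q0  (read c: q0→q0)   ← first repeat (q0 seen earlier)
  step 2: q3  (read b: q0→q3)
  step 3: q1  (read a: q3→q1)
  step 4: q4  (read a: q1→q4)
  step 5: q3  (read b: q4→q3)
  step 6: q1  (read a: q3→q1)
  step 7: q1  (read b: q1→q1)

The earliest repeat is at step j = 1: D is in q0, which it already visited at step i = 0.
The DFA has 7 states, so the proof of the pumping lemma guarantees a repeated state among the first 7+1 visited; the segment between the two visits is the pumpable y.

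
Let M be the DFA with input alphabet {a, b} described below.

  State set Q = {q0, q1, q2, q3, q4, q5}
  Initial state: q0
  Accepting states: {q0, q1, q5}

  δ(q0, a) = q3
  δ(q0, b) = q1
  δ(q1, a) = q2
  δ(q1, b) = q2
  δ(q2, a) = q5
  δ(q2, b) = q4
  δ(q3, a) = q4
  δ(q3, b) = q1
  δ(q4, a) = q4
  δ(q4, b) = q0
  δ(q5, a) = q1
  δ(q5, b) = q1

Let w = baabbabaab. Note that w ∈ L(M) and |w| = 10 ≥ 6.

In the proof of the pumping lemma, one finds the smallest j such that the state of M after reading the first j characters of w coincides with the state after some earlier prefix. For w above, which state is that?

q1

State sequence: q0 -b-> q1 -a-> q2 -a-> q5 -b-> q1 -b-> q2 -a-> q5 -b-> q1 -a-> q2 -a-> q5 -b-> q1
First repeat at step 4: q1 was already visited.

The earliest repeat is at step j = 4: M is in q1, which it already visited at step i = 1.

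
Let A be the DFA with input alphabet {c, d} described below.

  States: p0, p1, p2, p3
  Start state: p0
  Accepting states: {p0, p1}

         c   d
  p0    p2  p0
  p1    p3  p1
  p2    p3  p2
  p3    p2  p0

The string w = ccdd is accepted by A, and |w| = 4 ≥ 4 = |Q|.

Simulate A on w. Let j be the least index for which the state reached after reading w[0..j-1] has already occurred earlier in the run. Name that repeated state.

State sequence: p0 -c-> p2 -c-> p3 -d-> p0 -d-> p0
First repeat at step 3: p0 was already visited.

The earliest repeat is at step j = 3: A is in p0, which it already visited at step i = 0.
Pumping length from the standard proof: p = 4 (the number of states). The repeated state found above gives |xy| = j ≤ 4 and |y| = j − i ≥ 1.

p0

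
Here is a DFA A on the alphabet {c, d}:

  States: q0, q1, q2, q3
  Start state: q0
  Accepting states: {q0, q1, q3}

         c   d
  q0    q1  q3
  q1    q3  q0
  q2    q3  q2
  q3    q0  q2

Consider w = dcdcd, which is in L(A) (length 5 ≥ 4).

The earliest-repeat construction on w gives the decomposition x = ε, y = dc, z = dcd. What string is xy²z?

xy^2z = ε·dc·dc·dcd = dcdcdcd.
Reading y = dc takes A from q0 back to q0, so after x·y·y the machine is still in q0, and z then leads to the accepting state q3. Hence dcdcdcd ∈ L(A).

dcdcdcd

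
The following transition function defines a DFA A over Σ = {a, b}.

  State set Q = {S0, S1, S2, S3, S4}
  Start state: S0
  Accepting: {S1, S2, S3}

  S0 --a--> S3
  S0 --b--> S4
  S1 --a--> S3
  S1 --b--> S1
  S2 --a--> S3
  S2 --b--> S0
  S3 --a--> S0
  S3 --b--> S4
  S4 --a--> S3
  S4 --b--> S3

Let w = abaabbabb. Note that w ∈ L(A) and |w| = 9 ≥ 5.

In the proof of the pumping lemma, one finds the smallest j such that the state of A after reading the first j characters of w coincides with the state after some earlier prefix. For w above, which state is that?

S3

State sequence: S0 -a-> S3 -b-> S4 -a-> S3 -a-> S0 -b-> S4 -b-> S3 -a-> S0 -b-> S4 -b-> S3
First repeat at step 3: S3 was already visited.

The earliest repeat is at step j = 3: A is in S3, which it already visited at step i = 1.
Pumping length from the standard proof: p = 5 (the number of states). The repeated state found above gives |xy| = j ≤ 5 and |y| = j − i ≥ 1.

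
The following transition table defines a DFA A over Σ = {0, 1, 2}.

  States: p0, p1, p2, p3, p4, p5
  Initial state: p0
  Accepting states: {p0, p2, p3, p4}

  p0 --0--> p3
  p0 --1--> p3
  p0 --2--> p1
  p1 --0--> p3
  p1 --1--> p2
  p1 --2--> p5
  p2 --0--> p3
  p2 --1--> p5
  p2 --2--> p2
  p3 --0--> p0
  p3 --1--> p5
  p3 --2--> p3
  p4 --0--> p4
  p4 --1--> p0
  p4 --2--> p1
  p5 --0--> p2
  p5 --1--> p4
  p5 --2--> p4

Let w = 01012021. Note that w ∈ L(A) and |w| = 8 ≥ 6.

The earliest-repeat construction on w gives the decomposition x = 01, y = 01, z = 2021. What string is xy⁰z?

xy⁰z = xz = 01·2021 = 012021.
Reading y = 01 takes A from p5 back to p5, so after x the machine is still in p5, and z then leads to the accepting state p2. Hence 012021 ∈ L(A).

012021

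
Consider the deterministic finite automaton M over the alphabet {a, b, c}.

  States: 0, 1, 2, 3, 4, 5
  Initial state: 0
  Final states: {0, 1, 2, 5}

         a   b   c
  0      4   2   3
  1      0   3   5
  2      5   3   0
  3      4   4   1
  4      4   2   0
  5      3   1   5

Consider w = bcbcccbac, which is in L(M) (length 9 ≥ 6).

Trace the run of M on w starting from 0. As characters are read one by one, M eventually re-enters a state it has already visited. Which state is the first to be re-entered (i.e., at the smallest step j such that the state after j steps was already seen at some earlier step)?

0

Run of M on w = b c b c c c b a c:
  step 0: 0  (start)
  step 1: 2  (read b: 0→2)
  step 2: 0  (read c: 2→0)   ← first repeat (0 seen earlier)
  step 3: 2  (read b: 0→2)
  step 4: 0  (read c: 2→0)
  step 5: 3  (read c: 0→3)
  step 6: 1  (read c: 3→1)
  step 7: 3  (read b: 1→3)
  step 8: 4  (read a: 3→4)
  step 9: 0  (read c: 4→0)

The earliest repeat is at step j = 2: M is in 0, which it already visited at step i = 0.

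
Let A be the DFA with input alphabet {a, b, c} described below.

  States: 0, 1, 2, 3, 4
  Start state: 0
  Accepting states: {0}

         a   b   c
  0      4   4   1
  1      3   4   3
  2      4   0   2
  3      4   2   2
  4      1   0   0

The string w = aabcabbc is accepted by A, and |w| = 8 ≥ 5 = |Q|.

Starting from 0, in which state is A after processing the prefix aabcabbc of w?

Run of A on the first 8 characters of w = a a b c a b b c:
  step 0: 0  (start)
  step 1: 4  (read a: 0→4)
  step 2: 1  (read a: 4→1)
  step 3: 4  (read b: 1→4)
  step 4: 0  (read c: 4→0)
  step 5: 4  (read a: 0→4)
  step 6: 0  (read b: 4→0)
  step 7: 4  (read b: 0→4)
  step 8: 0  (read c: 4→0)

After reading 8 characters, A is in state 0.
(This kind of state-tracing is the core of the pumping-lemma construction: with 5 states, pigeonhole forces a repeat within the first 5 steps.)

0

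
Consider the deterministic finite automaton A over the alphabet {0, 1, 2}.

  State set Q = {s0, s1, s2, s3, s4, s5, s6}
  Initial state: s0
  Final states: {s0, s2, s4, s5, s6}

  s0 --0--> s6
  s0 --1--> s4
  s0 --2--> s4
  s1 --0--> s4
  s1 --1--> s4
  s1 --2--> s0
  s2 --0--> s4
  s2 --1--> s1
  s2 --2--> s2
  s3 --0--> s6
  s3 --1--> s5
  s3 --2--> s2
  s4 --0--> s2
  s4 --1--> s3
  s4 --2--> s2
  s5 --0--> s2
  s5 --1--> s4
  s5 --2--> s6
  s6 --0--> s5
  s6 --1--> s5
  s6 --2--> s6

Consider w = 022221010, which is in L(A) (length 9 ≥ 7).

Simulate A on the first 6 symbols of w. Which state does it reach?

s5

Run of A on the first 6 characters of w = 0 2 2 2 2 1:
  step 0: s0  (start)
  step 1: s6  (read 0: s0→s6)
  step 2: s6  (read 2: s6→s6)
  step 3: s6  (read 2: s6→s6)
  step 4: s6  (read 2: s6→s6)
  step 5: s6  (read 2: s6→s6)
  step 6: s5  (read 1: s6→s5)

After reading 6 characters, A is in state s5.
(This kind of state-tracing is the core of the pumping-lemma construction: with 7 states, pigeonhole forces a repeat within the first 7 steps.)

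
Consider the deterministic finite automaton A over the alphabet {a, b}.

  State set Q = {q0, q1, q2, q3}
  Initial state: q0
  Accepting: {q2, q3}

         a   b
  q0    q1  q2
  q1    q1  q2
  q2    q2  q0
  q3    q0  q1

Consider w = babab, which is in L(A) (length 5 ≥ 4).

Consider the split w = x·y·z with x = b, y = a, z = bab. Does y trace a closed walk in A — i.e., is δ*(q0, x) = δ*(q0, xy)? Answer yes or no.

Run of A on the first 2 characters of w = b a:
  step 0: q0  (start)
  step 1: q2  (read b: q0→q2)
  step 2: q2  (read a: q2→q2)

After x (step 1): q2. After xy (step 2): q2.
They match, so y = a drives A around a cycle from q2 back to itself; pumping y any number of times keeps A in q2 before reading z, and xyⁱz ∈ L(A) for every i ≥ 0.

yes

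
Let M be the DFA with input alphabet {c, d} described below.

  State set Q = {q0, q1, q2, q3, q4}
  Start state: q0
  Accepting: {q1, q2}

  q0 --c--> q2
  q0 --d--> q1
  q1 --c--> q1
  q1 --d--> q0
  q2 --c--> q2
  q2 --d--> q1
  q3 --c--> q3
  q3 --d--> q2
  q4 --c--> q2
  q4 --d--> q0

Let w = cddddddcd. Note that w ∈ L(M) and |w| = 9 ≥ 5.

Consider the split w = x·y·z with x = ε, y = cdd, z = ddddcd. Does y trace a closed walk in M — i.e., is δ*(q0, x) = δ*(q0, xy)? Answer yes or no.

Run of M on the first 3 characters of w = c d d:
  step 0: q0  (start)
  step 1: q2  (read c: q0→q2)
  step 2: q1  (read d: q2→q1)
  step 3: q0  (read d: q1→q0)

After x (step 0): q0. After xy (step 3): q0.
They match, so y = cdd drives M around a cycle from q0 back to itself; pumping y any number of times keeps M in q0 before reading z, and xyⁱz ∈ L(M) for every i ≥ 0.

yes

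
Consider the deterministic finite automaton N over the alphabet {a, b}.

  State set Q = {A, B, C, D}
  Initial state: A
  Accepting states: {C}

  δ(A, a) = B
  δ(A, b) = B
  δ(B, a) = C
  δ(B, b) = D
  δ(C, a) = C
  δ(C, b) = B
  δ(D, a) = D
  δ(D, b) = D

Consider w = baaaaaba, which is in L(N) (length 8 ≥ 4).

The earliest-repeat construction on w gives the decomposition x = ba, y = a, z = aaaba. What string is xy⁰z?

baaaaba

xy⁰z = xz = ba·aaaba = baaaaba.
Reading y = a takes N from C back to C, so after x the machine is still in C, and z then leads to the accepting state C. Hence baaaaba ∈ L(N).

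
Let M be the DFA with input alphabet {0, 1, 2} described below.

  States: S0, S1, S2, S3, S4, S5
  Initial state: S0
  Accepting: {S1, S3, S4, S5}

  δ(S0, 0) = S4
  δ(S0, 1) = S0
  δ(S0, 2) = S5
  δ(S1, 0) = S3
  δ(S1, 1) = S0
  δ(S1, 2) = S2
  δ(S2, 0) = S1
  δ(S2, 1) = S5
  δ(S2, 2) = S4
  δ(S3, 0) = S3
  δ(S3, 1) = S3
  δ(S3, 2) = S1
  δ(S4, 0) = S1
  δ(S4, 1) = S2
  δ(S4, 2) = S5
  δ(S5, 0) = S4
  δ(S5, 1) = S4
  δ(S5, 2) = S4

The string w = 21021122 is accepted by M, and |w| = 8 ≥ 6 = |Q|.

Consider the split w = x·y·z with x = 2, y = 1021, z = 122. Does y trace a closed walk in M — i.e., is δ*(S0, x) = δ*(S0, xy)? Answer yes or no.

yes

Run of M on the first 5 characters of w = 2 1 0 2 1:
  step 0: S0  (start)
  step 1: S5  (read 2: S0→S5)
  step 2: S4  (read 1: S5→S4)
  step 3: S1  (read 0: S4→S1)
  step 4: S2  (read 2: S1→S2)
  step 5: S5  (read 1: S2→S5)

After x (step 1): S5. After xy (step 5): S5.
They match, so y = 1021 drives M around a cycle from S5 back to itself; pumping y any number of times keeps M in S5 before reading z, and xyⁱz ∈ L(M) for every i ≥ 0.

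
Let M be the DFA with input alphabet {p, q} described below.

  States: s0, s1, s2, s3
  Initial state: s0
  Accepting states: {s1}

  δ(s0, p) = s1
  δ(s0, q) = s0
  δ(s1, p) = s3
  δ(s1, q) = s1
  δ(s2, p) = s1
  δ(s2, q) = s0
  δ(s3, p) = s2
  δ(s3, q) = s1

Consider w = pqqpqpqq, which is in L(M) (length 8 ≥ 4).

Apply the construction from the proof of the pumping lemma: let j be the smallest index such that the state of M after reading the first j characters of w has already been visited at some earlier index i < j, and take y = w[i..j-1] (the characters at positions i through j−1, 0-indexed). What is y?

q

State sequence: s0 -p-> s1 -q-> s1 -q-> s1 -p-> s3 -q-> s1 -p-> s3 -q-> s1 -q-> s1
First repeat at step 2: s1 was already visited.

So i = 1, j = 2, giving x = w[0:1] = p, y = w[1:2] = q, z = w[2:8] = qpqpqq.
Check: |xy| = 2 ≤ 4 and |y| = 1 ≥ 1. Reading y takes M from s1 back to s1, so every xyⁱz is accepted.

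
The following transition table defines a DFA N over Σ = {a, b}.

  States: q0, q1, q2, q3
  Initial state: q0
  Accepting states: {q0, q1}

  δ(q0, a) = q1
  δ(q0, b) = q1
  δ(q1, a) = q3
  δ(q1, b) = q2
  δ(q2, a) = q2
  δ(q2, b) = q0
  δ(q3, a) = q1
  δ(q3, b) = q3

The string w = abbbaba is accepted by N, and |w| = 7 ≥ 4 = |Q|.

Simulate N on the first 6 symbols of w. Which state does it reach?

q3

Run of N on the first 6 characters of w = a b b b a b:
  step 0: q0  (start)
  step 1: q1  (read a: q0→q1)
  step 2: q2  (read b: q1→q2)
  step 3: q0  (read b: q2→q0)
  step 4: q1  (read b: q0→q1)
  step 5: q3  (read a: q1→q3)
  step 6: q3  (read b: q3→q3)

After reading 6 characters, N is in state q3.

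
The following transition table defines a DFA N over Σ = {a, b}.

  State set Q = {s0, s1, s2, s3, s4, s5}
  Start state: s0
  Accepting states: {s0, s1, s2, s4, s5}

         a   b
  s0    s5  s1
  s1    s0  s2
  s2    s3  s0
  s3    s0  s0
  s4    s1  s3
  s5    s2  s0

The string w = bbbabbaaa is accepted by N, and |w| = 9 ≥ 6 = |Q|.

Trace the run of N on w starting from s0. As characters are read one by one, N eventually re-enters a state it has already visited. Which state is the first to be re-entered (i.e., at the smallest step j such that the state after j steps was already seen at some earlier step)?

State sequence: s0 -b-> s1 -b-> s2 -b-> s0 -a-> s5 -b-> s0 -b-> s1 -a-> s0 -a-> s5 -a-> s2
First repeat at step 3: s0 was already visited.

The earliest repeat is at step j = 3: N is in s0, which it already visited at step i = 0.
The DFA has 6 states, so the proof of the pumping lemma guarantees a repeated state among the first 6+1 visited; the segment between the two visits is the pumpable y.

s0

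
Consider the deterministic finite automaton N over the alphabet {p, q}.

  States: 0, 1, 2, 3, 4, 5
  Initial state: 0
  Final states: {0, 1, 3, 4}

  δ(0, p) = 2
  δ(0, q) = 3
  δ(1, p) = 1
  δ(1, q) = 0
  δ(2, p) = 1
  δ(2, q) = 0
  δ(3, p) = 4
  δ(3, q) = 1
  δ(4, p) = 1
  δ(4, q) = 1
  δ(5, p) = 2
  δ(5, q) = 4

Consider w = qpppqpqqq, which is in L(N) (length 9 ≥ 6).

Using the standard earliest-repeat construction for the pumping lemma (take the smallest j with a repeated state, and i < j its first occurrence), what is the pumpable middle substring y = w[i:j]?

p

Run of N on w = q p p p q p q q q:
  step 0: 0  (start)
  step 1: 3  (read q: 0→3)
  step 2: 4  (read p: 3→4)
  step 3: 1  (read p: 4→1)
  step 4: 1  (read p: 1→1)   ← first repeat (1 seen earlier)
  step 5: 0  (read q: 1→0)
  step 6: 2  (read p: 0→2)
  step 7: 0  (read q: 2→0)
  step 8: 3  (read q: 0→3)
  step 9: 1  (read q: 3→1)

So i = 3, j = 4, giving x = w[0:3] = qpp, y = w[3:4] = p, z = w[4:9] = qpqqq.
Check: |xy| = 4 ≤ 6 and |y| = 1 ≥ 1. Reading y takes N from 1 back to 1, so every xyⁱz is accepted.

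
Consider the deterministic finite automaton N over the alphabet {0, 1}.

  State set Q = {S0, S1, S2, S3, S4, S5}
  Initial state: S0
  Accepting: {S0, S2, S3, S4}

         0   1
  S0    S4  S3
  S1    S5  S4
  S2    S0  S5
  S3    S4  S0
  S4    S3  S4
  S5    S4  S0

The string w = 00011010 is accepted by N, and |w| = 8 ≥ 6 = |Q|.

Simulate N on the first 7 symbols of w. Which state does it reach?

Run of N on the first 7 characters of w = 0 0 0 1 1 0 1:
  step 0: S0  (start)
  step 1: S4  (read 0: S0→S4)
  step 2: S3  (read 0: S4→S3)
  step 3: S4  (read 0: S3→S4)
  step 4: S4  (read 1: S4→S4)
  step 5: S4  (read 1: S4→S4)
  step 6: S3  (read 0: S4→S3)
  step 7: S0  (read 1: S3→S0)

After reading 7 characters, N is in state S0.

S0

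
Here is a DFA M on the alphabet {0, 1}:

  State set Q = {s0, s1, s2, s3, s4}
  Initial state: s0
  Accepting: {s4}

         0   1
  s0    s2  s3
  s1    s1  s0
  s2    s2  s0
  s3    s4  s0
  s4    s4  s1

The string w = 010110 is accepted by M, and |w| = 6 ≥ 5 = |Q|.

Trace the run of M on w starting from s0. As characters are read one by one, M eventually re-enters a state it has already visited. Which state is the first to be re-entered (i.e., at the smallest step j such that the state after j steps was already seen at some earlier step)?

s0

State sequence: s0 -0-> s2 -1-> s0 -0-> s2 -1-> s0 -1-> s3 -0-> s4
First repeat at step 2: s0 was already visited.

The earliest repeat is at step j = 2: M is in s0, which it already visited at step i = 0.
Since M has 5 states, any run of length ≥ 5 visits 5+1 states, so by pigeonhole some state repeats within the first 5 steps — that repeat gives the pumpable loop.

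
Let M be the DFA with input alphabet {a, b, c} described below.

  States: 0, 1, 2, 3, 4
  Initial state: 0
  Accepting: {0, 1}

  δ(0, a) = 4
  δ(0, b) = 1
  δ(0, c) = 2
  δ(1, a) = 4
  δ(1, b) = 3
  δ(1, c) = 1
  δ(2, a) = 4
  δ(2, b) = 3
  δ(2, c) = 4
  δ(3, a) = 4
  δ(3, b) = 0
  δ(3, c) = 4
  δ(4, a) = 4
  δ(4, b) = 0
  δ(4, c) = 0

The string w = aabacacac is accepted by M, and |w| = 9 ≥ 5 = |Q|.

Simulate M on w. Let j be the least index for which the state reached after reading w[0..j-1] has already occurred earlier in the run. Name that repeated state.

State sequence: 0 -a-> 4 -a-> 4 -b-> 0 -a-> 4 -c-> 0 -a-> 4 -c-> 0 -a-> 4 -c-> 0
First repeat at step 2: 4 was already visited.

The earliest repeat is at step j = 2: M is in 4, which it already visited at step i = 1.

4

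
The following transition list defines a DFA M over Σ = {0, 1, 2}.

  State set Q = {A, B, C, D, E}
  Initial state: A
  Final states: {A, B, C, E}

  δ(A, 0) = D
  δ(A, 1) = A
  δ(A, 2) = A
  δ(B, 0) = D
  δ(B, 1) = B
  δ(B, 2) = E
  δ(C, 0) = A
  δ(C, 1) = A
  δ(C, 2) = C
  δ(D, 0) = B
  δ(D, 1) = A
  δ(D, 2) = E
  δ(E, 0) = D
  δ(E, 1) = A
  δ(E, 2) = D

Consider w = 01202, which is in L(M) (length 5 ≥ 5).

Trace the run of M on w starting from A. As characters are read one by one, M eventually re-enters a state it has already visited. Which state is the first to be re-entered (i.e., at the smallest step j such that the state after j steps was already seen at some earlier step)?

Run of M on w = 0 1 2 0 2:
  step 0: A  (start)
  step 1: D  (read 0: A→D)
  step 2: A  (read 1: D→A)   ← first repeat (A seen earlier)
  step 3: A  (read 2: A→A)
  step 4: D  (read 0: A→D)
  step 5: E  (read 2: D→E)

The earliest repeat is at step j = 2: M is in A, which it already visited at step i = 0.
With |Q| = 5, pigeonhole forces a state repeat no later than step 5; the substring read between the first and second visits to that state can be pumped.

A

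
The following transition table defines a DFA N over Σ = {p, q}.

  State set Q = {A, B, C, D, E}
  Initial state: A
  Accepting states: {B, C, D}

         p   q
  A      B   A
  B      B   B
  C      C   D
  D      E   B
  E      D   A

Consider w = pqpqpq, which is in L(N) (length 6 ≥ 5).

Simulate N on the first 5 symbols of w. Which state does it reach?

B

Run of N on the first 5 characters of w = p q p q p:
  step 0: A  (start)
  step 1: B  (read p: A→B)
  step 2: B  (read q: B→B)
  step 3: B  (read p: B→B)
  step 4: B  (read q: B→B)
  step 5: B  (read p: B→B)

After reading 5 characters, N is in state B.
(This kind of state-tracing is the core of the pumping-lemma construction: with 5 states, pigeonhole forces a repeat within the first 5 steps.)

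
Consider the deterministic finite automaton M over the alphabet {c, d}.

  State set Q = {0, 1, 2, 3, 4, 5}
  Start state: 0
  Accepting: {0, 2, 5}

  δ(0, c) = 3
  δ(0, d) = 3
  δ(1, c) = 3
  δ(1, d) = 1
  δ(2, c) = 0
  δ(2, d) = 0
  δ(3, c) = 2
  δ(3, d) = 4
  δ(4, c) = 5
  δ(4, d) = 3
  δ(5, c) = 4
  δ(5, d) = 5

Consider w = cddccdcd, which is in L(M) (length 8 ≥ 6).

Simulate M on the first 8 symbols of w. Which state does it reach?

0

State sequence: 0 -c-> 3 -d-> 4 -d-> 3 -c-> 2 -c-> 0 -d-> 3 -c-> 2 -d-> 0

After reading 8 characters, M is in state 0.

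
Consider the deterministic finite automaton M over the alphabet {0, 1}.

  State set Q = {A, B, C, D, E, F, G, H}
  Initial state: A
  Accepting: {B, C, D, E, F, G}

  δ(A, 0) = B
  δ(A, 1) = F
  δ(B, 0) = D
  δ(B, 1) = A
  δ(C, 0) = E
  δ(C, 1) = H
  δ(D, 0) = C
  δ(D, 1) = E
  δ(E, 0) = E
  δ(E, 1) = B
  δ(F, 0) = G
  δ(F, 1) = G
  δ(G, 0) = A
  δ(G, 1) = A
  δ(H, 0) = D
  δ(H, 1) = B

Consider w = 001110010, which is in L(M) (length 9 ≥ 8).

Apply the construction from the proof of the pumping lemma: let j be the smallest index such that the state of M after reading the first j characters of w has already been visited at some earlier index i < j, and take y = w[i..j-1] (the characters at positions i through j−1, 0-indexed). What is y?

State sequence: A -0-> B -0-> D -1-> E -1-> B -1-> A -0-> B -0-> D -1-> E -0-> E
First repeat at step 4: B was already visited.

So i = 1, j = 4, giving x = w[0:1] = 0, y = w[1:4] = 011, z = w[4:9] = 10010.
Check: |xy| = 4 ≤ 8 and |y| = 3 ≥ 1. Reading y takes M from B back to B, so every xyⁱz is accepted.
Pumping length from the standard proof: p = 8 (the number of states). The repeated state found above gives |xy| = j ≤ 8 and |y| = j − i ≥ 1.

011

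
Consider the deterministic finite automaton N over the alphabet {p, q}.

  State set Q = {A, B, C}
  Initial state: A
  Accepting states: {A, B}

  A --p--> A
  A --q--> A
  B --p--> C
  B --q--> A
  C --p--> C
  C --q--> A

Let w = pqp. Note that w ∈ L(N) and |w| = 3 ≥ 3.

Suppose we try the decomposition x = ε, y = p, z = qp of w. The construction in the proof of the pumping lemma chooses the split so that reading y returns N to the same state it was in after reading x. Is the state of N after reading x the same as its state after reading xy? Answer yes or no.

Run of N on the first 1 characters of w = p:
  step 0: A  (start)
  step 1: A  (read p: A→A)

After x (step 0): A. After xy (step 1): A.
They match, so y = p drives N around a cycle from A back to itself; pumping y any number of times keeps N in A before reading z, and xyⁱz ∈ L(N) for every i ≥ 0.

yes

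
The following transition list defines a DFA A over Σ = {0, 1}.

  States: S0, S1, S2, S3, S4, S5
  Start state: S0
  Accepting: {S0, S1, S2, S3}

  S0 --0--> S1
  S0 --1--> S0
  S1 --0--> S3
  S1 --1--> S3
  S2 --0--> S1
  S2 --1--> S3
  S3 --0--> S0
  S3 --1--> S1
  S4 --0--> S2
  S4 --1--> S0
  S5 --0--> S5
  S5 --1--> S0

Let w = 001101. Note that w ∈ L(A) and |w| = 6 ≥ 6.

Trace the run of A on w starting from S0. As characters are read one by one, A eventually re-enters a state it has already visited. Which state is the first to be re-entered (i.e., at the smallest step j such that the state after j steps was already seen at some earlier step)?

S1

Run of A on w = 0 0 1 1 0 1:
  step 0: S0  (start)
  step 1: S1  (read 0: S0→S1)
  step 2: S3  (read 0: S1→S3)
  step 3: S1  (read 1: S3→S1)   ← first repeat (S1 seen earlier)
  step 4: S3  (read 1: S1→S3)
  step 5: S0  (read 0: S3→S0)
  step 6: S0  (read 1: S0→S0)

The earliest repeat is at step j = 3: A is in S1, which it already visited at step i = 1.
Pumping length from the standard proof: p = 6 (the number of states). The repeated state found above gives |xy| = j ≤ 6 and |y| = j − i ≥ 1.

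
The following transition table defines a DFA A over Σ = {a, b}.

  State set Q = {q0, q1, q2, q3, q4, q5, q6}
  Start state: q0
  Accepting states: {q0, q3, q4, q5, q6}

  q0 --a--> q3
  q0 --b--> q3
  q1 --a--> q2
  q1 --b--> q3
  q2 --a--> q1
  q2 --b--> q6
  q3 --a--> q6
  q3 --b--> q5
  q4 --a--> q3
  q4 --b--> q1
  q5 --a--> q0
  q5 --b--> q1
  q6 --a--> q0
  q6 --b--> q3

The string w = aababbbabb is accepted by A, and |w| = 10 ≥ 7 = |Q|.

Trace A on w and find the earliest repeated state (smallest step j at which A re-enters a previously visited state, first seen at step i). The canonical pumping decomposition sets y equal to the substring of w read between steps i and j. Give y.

State sequence: q0 -a-> q3 -a-> q6 -b-> q3 -a-> q6 -b-> q3 -b-> q5 -b-> q1 -a-> q2 -b-> q6 -b-> q3
First repeat at step 3: q3 was already visited.

So i = 1, j = 3, giving x = w[0:1] = a, y = w[1:3] = ab, z = w[3:10] = abbbabb.
Check: |xy| = 3 ≤ 7 and |y| = 2 ≥ 1. Reading y takes A from q3 back to q3, so every xyⁱz is accepted.
Since A has 7 states, any run of length ≥ 7 visits 7+1 states, so by pigeonhole some state repeats within the first 7 steps — that repeat gives the pumpable loop.

ab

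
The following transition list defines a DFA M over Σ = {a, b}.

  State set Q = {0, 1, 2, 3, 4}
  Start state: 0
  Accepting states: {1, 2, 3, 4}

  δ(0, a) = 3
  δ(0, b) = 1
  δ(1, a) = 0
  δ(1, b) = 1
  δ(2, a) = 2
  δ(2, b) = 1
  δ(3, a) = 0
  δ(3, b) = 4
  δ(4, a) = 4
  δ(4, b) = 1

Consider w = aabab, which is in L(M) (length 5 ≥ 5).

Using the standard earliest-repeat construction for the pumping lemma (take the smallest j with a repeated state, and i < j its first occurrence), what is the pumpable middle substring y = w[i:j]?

State sequence: 0 -a-> 3 -a-> 0 -b-> 1 -a-> 0 -b-> 1
First repeat at step 2: 0 was already visited.

So i = 0, j = 2, giving x = w[0:0] = ε, y = w[0:2] = aa, z = w[2:5] = bab.
Check: |xy| = 2 ≤ 5 and |y| = 2 ≥ 1. Reading y takes M from 0 back to 0, so every xyⁱz is accepted.
The DFA has 5 states, so the proof of the pumping lemma guarantees a repeated state among the first 5+1 visited; the segment between the two visits is the pumpable y.

aa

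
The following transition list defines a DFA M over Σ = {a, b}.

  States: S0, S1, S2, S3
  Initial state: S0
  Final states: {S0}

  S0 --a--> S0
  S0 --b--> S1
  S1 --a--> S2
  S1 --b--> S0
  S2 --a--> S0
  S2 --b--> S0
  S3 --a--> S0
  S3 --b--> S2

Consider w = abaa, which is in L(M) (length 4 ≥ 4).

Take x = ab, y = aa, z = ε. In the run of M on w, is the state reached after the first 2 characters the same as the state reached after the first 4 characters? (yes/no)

State sequence: S0 -a-> S0 -b-> S1 -a-> S2 -a-> S0

After x (step 2): S1. After xy (step 4): S0.
They differ (S1 ≠ S0), so y is not a cycle from the state after x; this split is not the one the pumping-lemma construction produces, and pumping y need not keep the string in L(M).

no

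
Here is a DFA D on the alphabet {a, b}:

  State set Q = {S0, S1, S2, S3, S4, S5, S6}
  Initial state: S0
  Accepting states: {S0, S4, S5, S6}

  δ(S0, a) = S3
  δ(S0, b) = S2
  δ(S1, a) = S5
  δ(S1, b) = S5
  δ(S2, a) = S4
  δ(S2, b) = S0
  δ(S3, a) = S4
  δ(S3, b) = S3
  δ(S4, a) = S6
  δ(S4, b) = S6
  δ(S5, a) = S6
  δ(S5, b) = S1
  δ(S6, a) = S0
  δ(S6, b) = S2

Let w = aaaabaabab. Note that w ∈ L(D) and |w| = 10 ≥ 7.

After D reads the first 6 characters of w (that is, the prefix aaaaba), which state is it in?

Run of D on the first 6 characters of w = a a a a b a:
  step 0: S0  (start)
  step 1: S3  (read a: S0→S3)
  step 2: S4  (read a: S3→S4)
  step 3: S6  (read a: S4→S6)
  step 4: S0  (read a: S6→S0)
  step 5: S2  (read b: S0→S2)
  step 6: S4  (read a: S2→S4)

After reading 6 characters, D is in state S4.

S4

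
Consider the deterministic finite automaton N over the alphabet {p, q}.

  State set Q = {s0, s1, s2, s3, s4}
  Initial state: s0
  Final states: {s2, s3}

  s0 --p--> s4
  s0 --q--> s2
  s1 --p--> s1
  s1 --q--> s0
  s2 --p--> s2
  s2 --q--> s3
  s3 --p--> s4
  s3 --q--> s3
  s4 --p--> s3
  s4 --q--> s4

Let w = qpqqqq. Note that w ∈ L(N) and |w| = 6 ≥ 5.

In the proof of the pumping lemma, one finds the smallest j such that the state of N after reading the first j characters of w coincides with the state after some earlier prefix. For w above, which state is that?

Run of N on w = q p q q q q:
  step 0: s0  (start)
  step 1: s2  (read q: s0→s2)
  step 2: s2  (read p: s2→s2)   ← first repeat (s2 seen earlier)
  step 3: s3  (read q: s2→s3)
  step 4: s3  (read q: s3→s3)
  step 5: s3  (read q: s3→s3)
  step 6: s3  (read q: s3→s3)

The earliest repeat is at step j = 2: N is in s2, which it already visited at step i = 1.
The DFA has 5 states, so the proof of the pumping lemma guarantees a repeated state among the first 5+1 visited; the segment between the two visits is the pumpable y.

s2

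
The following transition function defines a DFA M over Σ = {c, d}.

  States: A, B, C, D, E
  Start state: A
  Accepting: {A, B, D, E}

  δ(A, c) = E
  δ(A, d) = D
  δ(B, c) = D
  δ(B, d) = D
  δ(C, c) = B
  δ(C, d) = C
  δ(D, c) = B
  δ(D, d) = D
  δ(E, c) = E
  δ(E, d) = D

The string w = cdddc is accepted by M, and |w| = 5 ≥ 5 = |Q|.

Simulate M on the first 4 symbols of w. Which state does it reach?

Run of M on the first 4 characters of w = c d d d:
  step 0: A  (start)
  step 1: E  (read c: A→E)
  step 2: D  (read d: E→D)
  step 3: D  (read d: D→D)
  step 4: D  (read d: D→D)

After reading 4 characters, M is in state D.

D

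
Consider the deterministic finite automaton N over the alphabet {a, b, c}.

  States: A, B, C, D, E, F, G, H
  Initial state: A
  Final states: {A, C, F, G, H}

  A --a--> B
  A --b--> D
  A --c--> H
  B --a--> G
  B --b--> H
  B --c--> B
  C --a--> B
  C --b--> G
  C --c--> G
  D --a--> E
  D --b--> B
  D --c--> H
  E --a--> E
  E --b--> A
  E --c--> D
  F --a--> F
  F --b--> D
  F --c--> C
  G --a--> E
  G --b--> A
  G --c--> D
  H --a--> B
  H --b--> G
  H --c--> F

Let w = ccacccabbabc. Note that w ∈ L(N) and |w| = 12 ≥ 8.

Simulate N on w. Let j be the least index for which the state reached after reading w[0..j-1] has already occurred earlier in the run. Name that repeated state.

Run of N on w = c c a c c c a b b a b c:
  step 0: A  (start)
  step 1: H  (read c: A→H)
  step 2: F  (read c: H→F)
  step 3: F  (read a: F→F)   ← first repeat (F seen earlier)
  step 4: C  (read c: F→C)
  step 5: G  (read c: C→G)
  step 6: D  (read c: G→D)
  step 7: E  (read a: D→E)
  step 8: A  (read b: E→A)
  step 9: D  (read b: A→D)
  step 10: E  (read a: D→E)
  step 11: A  (read b: E→A)
  step 12: H  (read c: A→H)

The earliest repeat is at step j = 3: N is in F, which it already visited at step i = 2.
Pumping length from the standard proof: p = 8 (the number of states). The repeated state found above gives |xy| = j ≤ 8 and |y| = j − i ≥ 1.

F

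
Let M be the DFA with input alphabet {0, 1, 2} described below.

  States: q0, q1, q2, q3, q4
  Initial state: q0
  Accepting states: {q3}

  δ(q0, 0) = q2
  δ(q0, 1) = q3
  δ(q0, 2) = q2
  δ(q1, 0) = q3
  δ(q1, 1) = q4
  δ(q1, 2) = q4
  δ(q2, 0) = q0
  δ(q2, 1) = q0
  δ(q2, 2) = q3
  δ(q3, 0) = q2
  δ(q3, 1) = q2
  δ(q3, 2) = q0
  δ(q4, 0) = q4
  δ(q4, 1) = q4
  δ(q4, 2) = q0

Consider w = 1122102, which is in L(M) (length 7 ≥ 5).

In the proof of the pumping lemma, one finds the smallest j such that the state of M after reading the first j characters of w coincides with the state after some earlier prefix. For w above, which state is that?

q3

Run of M on w = 1 1 2 2 1 0 2:
  step 0: q0  (start)
  step 1: q3  (read 1: q0→q3)
  step 2: q2  (read 1: q3→q2)
  step 3: q3  (read 2: q2→q3)   ← first repeat (q3 seen earlier)
  step 4: q0  (read 2: q3→q0)
  step 5: q3  (read 1: q0→q3)
  step 6: q2  (read 0: q3→q2)
  step 7: q3  (read 2: q2→q3)

The earliest repeat is at step j = 3: M is in q3, which it already visited at step i = 1.
Since M has 5 states, any run of length ≥ 5 visits 5+1 states, so by pigeonhole some state repeats within the first 5 steps — that repeat gives the pumpable loop.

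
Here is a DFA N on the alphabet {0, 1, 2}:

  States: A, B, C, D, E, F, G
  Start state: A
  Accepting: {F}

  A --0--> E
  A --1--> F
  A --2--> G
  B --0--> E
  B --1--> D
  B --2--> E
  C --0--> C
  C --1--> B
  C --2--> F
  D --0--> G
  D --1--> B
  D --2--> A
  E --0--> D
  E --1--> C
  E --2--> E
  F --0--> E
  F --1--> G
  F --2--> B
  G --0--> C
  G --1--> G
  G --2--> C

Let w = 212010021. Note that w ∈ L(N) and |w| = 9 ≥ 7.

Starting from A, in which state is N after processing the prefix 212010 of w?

Run of N on the first 6 characters of w = 2 1 2 0 1 0:
  step 0: A  (start)
  step 1: G  (read 2: A→G)
  step 2: G  (read 1: G→G)
  step 3: C  (read 2: G→C)
  step 4: C  (read 0: C→C)
  step 5: B  (read 1: C→B)
  step 6: E  (read 0: B→E)

After reading 6 characters, N is in state E.
(This kind of state-tracing is the core of the pumping-lemma construction: with 7 states, pigeonhole forces a repeat within the first 7 steps.)

E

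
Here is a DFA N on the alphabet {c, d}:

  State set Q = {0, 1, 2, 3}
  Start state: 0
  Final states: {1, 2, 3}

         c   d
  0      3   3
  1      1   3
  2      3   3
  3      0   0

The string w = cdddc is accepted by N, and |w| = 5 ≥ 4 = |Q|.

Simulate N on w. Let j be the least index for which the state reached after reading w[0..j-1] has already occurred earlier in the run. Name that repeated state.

State sequence: 0 -c-> 3 -d-> 0 -d-> 3 -d-> 0 -c-> 3
First repeat at step 2: 0 was already visited.

The earliest repeat is at step j = 2: N is in 0, which it already visited at step i = 0.
With |Q| = 4, pigeonhole forces a state repeat no later than step 4; the substring read between the first and second visits to that state can be pumped.

0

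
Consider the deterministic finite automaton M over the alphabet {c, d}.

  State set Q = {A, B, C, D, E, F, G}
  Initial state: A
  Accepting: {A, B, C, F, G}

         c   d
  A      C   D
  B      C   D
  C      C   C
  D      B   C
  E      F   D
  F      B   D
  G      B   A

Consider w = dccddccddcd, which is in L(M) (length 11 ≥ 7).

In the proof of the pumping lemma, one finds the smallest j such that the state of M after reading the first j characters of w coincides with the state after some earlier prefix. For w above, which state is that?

Run of M on w = d c c d d c c d d c d:
  step 0: A  (start)
  step 1: D  (read d: A→D)
  step 2: B  (read c: D→B)
  step 3: C  (read c: B→C)
  step 4: C  (read d: C→C)   ← first repeat (C seen earlier)
  step 5: C  (read d: C→C)
  step 6: C  (read c: C→C)
  step 7: C  (read c: C→C)
  step 8: C  (read d: C→C)
  step 9: C  (read d: C→C)
  step 10: C  (read c: C→C)
  step 11: C  (read d: C→C)

The earliest repeat is at step j = 4: M is in C, which it already visited at step i = 3.
The DFA has 7 states, so the proof of the pumping lemma guarantees a repeated state among the first 7+1 visited; the segment between the two visits is the pumpable y.

C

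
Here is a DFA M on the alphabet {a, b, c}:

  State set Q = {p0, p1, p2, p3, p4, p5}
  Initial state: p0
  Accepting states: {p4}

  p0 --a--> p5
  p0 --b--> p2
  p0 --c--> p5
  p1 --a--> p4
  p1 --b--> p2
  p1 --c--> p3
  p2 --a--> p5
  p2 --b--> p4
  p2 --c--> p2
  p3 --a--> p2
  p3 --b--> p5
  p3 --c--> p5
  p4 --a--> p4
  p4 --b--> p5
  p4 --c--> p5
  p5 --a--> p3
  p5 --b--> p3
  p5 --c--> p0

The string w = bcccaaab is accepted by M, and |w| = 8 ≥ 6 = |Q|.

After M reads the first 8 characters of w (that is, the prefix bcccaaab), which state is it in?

State sequence: p0 -b-> p2 -c-> p2 -c-> p2 -c-> p2 -a-> p5 -a-> p3 -a-> p2 -b-> p4

After reading 8 characters, M is in state p4.

p4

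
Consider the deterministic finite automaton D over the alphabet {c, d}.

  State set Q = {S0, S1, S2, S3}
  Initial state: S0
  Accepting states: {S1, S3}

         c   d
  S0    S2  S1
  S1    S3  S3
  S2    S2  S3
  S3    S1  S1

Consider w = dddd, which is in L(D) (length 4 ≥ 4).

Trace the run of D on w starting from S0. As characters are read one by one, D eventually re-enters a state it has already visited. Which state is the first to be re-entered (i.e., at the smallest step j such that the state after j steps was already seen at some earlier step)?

S1

Run of D on w = d d d d:
  step 0: S0  (start)
  step 1: S1  (read d: S0→S1)
  step 2: S3  (read d: S1→S3)
  step 3: S1  (read d: S3→S1)   ← first repeat (S1 seen earlier)
  step 4: S3  (read d: S1→S3)

The earliest repeat is at step j = 3: D is in S1, which it already visited at step i = 1.
With |Q| = 4, pigeonhole forces a state repeat no later than step 4; the substring read between the first and second visits to that state can be pumped.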